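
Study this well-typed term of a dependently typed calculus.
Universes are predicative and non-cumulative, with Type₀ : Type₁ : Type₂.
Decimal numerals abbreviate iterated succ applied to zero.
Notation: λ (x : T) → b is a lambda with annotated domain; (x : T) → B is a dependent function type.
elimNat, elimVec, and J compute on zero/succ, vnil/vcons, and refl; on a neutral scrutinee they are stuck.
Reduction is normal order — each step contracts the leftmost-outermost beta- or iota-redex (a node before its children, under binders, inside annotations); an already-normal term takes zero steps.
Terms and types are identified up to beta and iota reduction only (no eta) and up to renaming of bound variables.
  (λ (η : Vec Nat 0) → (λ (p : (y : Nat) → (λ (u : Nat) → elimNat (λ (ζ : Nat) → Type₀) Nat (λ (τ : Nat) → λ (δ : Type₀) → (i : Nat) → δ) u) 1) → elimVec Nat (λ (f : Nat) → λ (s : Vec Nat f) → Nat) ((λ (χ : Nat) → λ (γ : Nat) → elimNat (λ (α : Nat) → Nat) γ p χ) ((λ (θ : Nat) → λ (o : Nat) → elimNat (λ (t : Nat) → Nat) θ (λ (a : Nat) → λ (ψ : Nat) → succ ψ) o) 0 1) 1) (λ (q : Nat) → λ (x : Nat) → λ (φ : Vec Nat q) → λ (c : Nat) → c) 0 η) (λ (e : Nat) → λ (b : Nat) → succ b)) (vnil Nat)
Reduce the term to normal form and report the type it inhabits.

normal form:
  2
inferred type:
  Nat


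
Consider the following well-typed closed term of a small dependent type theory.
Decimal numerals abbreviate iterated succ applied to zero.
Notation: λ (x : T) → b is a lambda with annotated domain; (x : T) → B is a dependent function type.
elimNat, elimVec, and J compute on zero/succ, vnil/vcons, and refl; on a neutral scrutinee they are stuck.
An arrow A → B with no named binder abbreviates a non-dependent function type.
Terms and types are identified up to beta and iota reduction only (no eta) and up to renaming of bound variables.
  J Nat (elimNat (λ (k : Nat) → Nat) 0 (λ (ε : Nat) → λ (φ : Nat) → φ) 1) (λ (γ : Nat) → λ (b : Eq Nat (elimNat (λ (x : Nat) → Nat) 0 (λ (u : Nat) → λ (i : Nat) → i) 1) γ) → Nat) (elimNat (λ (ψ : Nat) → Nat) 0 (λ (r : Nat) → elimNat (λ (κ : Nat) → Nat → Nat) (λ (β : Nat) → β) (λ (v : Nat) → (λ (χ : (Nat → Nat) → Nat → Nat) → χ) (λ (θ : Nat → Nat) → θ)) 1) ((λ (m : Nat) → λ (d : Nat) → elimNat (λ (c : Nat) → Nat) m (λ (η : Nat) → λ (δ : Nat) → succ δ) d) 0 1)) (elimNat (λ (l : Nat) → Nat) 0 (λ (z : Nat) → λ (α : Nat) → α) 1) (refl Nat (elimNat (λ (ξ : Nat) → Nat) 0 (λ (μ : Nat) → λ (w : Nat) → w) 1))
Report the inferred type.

inferred type:
  Nat


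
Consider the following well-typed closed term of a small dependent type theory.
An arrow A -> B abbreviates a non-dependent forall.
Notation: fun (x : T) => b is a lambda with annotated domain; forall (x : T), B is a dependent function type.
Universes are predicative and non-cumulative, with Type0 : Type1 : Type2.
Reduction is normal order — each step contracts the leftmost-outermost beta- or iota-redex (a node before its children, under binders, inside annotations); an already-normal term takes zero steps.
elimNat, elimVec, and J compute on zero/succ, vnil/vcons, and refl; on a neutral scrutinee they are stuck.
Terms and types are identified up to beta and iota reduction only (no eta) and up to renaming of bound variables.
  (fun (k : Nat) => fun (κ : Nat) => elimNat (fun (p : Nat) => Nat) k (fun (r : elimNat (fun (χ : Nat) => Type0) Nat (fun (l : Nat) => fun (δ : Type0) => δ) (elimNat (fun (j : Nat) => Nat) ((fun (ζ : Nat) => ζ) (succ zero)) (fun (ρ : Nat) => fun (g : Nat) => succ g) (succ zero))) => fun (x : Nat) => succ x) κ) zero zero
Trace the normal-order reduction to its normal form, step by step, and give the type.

normal-order reduction:
  (fun (k : Nat) => fun (κ : Nat) => elimNat (fun (p : Nat) => Nat) k (fun (r : elimNat (fun (χ : Nat) => Type0) Nat (fun (l : Nat) => fun (δ : Type0) => δ) (elimNat (fun (j : Nat) => Nat) ((fun (ζ : Nat) => ζ) (succ zero)) (fun (ρ : Nat) => fun (g : Nat) => succ g) (succ zero))) => fun (x : Nat) => succ x) κ) zero zero
  ~> (fun (k : Nat) => elimNat (fun (κ : Nat) => Nat) zero (fun (p : elimNat (fun (r : Nat) => Type0) Nat (fun (χ : Nat) => fun (l : Type0) => l) (elimNat (fun (δ : Nat) => Nat) ((fun (j : Nat) => j) (succ zero)) (fun (ζ : Nat) => fun (ρ : Nat) => succ ρ) (succ zero))) => fun (g : Nat) => succ g) k) zero
  ~> elimNat (fun (k : Nat) => Nat) zero (fun (κ : elimNat (fun (p : Nat) => Type0) Nat (fun (r : Nat) => fun (χ : Type0) => χ) (elimNat (fun (l : Nat) => Nat) ((fun (δ : Nat) => δ) (succ zero)) (fun (j : Nat) => fun (ζ : Nat) => succ ζ) (succ zero))) => fun (ρ : Nat) => succ ρ) zero
  ~> zero
type:
  Nat


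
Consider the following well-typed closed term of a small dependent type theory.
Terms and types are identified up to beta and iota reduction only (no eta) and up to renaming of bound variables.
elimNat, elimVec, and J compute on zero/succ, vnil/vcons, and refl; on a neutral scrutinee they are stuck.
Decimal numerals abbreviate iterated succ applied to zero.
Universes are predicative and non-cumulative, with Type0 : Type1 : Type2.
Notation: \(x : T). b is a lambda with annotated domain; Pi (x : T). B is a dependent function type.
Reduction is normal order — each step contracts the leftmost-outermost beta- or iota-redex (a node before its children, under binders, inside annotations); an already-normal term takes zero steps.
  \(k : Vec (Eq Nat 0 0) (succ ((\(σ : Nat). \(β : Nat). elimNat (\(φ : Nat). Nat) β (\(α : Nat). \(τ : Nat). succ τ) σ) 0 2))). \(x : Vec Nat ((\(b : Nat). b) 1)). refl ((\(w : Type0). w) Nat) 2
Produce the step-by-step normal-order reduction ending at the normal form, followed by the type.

normal-order reduction:
  \(k : Vec (Eq Nat 0 0) (succ ((\(σ : Nat). \(β : Nat). elimNat (\(φ : Nat). Nat) β (\(α : Nat). \(τ : Nat). succ τ) σ) 0 2))). \(x : Vec Nat ((\(b : Nat). b) 1)). refl ((\(w : Type0). w) Nat) 2
  ~> \(k : Vec (Eq Nat 0 0) (succ ((\(σ : Nat). elimNat (\(β : Nat). Nat) σ (\(φ : Nat). \(α : Nat). succ α) 0) 2))). \(τ : Vec Nat ((\(x : Nat). x) 1)). refl ((\(b : Type0). b) Nat) 2
  ~> \(k : Vec (Eq Nat 0 0) (succ (elimNat (\(σ : Nat). Nat) 2 (\(β : Nat). \(φ : Nat). succ φ) 0))). \(α : Vec Nat ((\(τ : Nat). τ) 1)). refl ((\(x : Type0). x) Nat) 2
  ~> \(k : Vec (Eq Nat 0 0) 3). \(σ : Vec Nat ((\(β : Nat). β) 1)). refl ((\(φ : Type0). φ) Nat) 2
  ~> \(k : Vec (Eq Nat 0 0) 3). \(σ : Vec Nat 1). refl ((\(β : Type0). β) Nat) 2
  ~> \(k : Vec (Eq Nat 0 0) 3). \(σ : Vec Nat 1). refl Nat 2
the term's type:
  Pi (k : Vec (Eq Nat 0 0) 3). Pi (σ : Vec Nat 1). Eq Nat 2 2


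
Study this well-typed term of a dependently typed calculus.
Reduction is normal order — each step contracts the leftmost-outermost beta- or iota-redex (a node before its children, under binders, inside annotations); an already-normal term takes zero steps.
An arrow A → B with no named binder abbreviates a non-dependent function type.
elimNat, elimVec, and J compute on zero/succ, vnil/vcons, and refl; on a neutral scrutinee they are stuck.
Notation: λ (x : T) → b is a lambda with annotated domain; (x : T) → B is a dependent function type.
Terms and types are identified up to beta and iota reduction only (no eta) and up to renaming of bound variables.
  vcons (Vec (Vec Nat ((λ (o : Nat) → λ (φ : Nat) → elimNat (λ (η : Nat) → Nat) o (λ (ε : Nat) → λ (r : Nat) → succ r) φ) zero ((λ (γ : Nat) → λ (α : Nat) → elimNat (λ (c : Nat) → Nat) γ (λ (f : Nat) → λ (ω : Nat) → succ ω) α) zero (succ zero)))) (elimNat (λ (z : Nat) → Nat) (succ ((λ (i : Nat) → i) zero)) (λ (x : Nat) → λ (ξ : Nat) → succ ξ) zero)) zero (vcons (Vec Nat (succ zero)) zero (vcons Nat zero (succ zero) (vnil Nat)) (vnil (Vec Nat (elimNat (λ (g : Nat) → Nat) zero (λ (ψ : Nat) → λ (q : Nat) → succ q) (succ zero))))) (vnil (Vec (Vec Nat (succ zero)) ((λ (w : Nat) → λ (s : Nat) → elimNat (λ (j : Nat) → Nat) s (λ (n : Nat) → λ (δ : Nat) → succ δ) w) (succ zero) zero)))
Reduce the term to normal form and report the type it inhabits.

normal form:
  vcons (Vec (Vec Nat (succ zero)) (succ zero)) zero (vcons (Vec Nat (succ zero)) zero (vcons Nat zero (succ zero) (vnil Nat)) (vnil (Vec Nat (succ zero)))) (vnil (Vec (Vec Nat (succ zero)) (succ zero)))
inferred type:
  Vec (Vec (Vec Nat (succ zero)) (succ zero)) (succ zero)


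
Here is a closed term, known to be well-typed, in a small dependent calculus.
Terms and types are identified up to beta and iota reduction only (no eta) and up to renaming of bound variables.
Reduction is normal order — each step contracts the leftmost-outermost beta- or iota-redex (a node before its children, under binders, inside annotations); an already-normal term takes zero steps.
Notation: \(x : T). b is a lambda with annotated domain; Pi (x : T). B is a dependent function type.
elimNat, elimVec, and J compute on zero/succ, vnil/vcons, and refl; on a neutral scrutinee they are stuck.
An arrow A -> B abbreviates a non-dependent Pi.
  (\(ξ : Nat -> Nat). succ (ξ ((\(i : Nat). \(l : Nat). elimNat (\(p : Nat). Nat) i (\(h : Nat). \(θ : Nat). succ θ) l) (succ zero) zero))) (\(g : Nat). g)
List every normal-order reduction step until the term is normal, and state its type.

normal-order reduction sequence:
  (\(ξ : Nat -> Nat). succ (ξ ((\(i : Nat). \(l : Nat). elimNat (\(p : Nat). Nat) i (\(h : Nat). \(θ : Nat). succ θ) l) (succ zero) zero))) (\(g : Nat). g)
  ~> succ ((\(ξ : Nat). ξ) ((\(i : Nat). \(l : Nat). elimNat (\(p : Nat). Nat) i (\(h : Nat). \(θ : Nat). succ θ) l) (succ zero) zero))
  ~> succ ((\(ξ : Nat). \(i : Nat). elimNat (\(l : Nat). Nat) ξ (\(p : Nat). \(h : Nat). succ h) i) (succ zero) zero)
  ~> succ ((\(ξ : Nat). elimNat (\(i : Nat). Nat) (succ zero) (\(l : Nat). \(p : Nat). succ p) ξ) zero)
  ~> succ (elimNat (\(ξ : Nat). Nat) (succ zero) (\(i : Nat). \(l : Nat). succ l) zero)
  ~> succ (succ zero)
the term's type:
  Nat


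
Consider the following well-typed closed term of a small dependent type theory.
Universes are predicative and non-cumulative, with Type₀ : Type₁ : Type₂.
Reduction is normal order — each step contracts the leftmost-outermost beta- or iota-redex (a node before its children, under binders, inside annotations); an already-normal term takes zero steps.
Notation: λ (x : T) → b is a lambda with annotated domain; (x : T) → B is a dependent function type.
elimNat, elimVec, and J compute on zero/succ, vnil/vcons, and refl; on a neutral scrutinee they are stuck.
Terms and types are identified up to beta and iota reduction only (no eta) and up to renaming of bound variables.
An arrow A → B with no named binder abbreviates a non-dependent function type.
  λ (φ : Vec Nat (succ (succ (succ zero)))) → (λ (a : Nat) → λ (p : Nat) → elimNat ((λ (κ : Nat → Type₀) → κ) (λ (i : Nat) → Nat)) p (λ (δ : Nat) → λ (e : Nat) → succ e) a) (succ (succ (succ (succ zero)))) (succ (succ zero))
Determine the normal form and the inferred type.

reduced normal form:
  λ (φ : Vec Nat (succ (succ (succ zero)))) → succ (succ (succ (succ (succ (succ zero)))))
the term's type:
  Vec Nat (succ (succ (succ zero))) → Nat


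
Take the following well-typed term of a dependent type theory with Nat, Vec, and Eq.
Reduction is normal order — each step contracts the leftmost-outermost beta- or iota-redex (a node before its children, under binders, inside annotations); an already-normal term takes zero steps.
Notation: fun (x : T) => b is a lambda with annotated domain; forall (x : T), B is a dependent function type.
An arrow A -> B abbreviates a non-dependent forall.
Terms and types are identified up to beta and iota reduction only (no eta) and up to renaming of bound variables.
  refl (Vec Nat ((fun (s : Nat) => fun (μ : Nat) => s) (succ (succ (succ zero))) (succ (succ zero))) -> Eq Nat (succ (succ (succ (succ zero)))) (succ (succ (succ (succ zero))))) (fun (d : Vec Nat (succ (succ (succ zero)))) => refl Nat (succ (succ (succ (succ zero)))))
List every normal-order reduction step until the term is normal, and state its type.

normal-order reduction sequence:
  refl (Vec Nat ((fun (s : Nat) => fun (μ : Nat) => s) (succ (succ (succ zero))) (succ (succ zero))) -> Eq Nat (succ (succ (succ (succ zero)))) (succ (succ (succ (succ zero))))) (fun (d : Vec Nat (succ (succ (succ zero)))) => refl Nat (succ (succ (succ (succ zero)))))
  ~> refl (Vec Nat ((fun (s : Nat) => succ (succ (succ zero))) (succ (succ zero))) -> Eq Nat (succ (succ (succ (succ zero)))) (succ (succ (succ (succ zero))))) (fun (μ : Vec Nat (succ (succ (succ zero)))) => refl Nat (succ (succ (succ (succ zero)))))
  ~> refl (Vec Nat (succ (succ (succ zero))) -> Eq Nat (succ (succ (succ (succ zero)))) (succ (succ (succ (succ zero))))) (fun (s : Vec Nat (succ (succ (succ zero)))) => refl Nat (succ (succ (succ (succ zero)))))
type:
  Eq (Vec Nat (succ (succ (succ zero))) -> Eq Nat (succ (succ (succ (succ zero)))) (succ (succ (succ (succ zero))))) (fun (s : Vec Nat (succ (succ (succ zero)))) => refl Nat (succ (succ (succ (succ zero))))) (fun (μ : Vec Nat (succ (succ (succ zero)))) => refl Nat (succ (succ (succ (succ zero)))))


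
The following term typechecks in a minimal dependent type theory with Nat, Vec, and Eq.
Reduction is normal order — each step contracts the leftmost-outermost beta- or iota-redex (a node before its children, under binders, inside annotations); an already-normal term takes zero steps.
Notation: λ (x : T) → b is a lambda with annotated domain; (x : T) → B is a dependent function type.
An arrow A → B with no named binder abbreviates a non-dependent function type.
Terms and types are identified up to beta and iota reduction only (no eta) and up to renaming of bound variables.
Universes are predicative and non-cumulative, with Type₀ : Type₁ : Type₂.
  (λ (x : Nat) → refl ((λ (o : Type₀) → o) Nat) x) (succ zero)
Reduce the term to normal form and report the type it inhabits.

normal form:
  refl Nat (succ zero)
type:
  Eq Nat (succ zero) (succ zero)
observation: the term reaches its normal form after 2 normal-order steps.


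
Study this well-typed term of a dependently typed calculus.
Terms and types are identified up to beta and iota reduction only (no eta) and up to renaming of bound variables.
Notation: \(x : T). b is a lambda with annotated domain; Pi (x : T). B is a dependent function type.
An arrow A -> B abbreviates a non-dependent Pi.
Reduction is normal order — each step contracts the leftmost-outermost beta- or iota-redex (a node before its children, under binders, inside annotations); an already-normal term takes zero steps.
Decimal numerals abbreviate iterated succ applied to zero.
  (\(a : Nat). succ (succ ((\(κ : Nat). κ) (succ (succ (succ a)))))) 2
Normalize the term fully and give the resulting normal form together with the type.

resulting normal form:
  7
type:
  Nat
observation: the first redex contracted is a beta-redex; the normal form is reached in 2 normal-order steps.


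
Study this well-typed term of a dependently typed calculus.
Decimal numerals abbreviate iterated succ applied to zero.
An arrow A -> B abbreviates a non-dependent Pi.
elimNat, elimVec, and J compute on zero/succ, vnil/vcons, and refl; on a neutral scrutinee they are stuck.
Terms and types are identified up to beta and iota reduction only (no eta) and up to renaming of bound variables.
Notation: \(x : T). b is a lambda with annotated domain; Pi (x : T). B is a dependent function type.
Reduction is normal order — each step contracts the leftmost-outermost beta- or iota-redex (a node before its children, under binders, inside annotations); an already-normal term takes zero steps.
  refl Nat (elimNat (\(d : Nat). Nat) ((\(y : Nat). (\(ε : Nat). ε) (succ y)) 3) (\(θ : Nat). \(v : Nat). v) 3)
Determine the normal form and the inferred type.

reduced normal form:
  refl Nat 4
type:
  Eq Nat 4 4


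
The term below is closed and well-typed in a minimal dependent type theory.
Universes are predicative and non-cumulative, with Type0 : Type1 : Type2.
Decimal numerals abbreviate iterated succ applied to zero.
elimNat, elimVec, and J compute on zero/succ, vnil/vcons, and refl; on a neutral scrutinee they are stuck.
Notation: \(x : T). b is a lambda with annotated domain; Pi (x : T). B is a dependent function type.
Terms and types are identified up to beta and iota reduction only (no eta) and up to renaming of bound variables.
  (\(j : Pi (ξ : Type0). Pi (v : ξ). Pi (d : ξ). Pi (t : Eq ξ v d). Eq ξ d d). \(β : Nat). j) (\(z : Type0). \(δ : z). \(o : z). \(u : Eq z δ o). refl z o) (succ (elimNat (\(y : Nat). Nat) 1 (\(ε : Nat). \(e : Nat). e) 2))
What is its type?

inferred type:
  Pi (j : Type0). Pi (ξ : j). Pi (v : j). Pi (d : Eq j ξ v). Eq j v v


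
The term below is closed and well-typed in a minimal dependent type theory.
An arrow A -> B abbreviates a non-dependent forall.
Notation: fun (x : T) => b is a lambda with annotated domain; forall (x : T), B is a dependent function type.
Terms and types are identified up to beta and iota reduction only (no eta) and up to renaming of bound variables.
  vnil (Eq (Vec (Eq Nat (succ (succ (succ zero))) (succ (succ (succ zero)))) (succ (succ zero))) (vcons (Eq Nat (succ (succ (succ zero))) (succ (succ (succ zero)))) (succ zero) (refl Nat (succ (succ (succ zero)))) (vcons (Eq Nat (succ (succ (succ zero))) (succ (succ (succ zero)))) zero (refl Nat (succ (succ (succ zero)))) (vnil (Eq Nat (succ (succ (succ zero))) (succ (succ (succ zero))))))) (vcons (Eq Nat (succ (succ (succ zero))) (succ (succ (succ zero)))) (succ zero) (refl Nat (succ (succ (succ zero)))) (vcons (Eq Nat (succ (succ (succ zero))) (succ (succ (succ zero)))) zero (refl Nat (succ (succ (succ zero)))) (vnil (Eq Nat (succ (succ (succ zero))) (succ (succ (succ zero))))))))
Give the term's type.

type:
  Vec (Eq (Vec (Eq Nat (succ (succ (succ zero))) (succ (succ (succ zero)))) (succ (succ zero))) (vcons (Eq Nat (succ (succ (succ zero))) (succ (succ (succ zero)))) (succ zero) (refl Nat (succ (succ (succ zero)))) (vcons (Eq Nat (succ (succ (succ zero))) (succ (succ (succ zero)))) zero (refl Nat (succ (succ (succ zero)))) (vnil (Eq Nat (succ (succ (succ zero))) (succ (succ (succ zero))))))) (vcons (Eq Nat (succ (succ (succ zero))) (succ (succ (succ zero)))) (succ zero) (refl Nat (succ (succ (succ zero)))) (vcons (Eq Nat (succ (succ (succ zero))) (succ (succ (succ zero)))) zero (refl Nat (succ (succ (succ zero)))) (vnil (Eq Nat (succ (succ (succ zero))) (succ (succ (succ zero)))))))) zero


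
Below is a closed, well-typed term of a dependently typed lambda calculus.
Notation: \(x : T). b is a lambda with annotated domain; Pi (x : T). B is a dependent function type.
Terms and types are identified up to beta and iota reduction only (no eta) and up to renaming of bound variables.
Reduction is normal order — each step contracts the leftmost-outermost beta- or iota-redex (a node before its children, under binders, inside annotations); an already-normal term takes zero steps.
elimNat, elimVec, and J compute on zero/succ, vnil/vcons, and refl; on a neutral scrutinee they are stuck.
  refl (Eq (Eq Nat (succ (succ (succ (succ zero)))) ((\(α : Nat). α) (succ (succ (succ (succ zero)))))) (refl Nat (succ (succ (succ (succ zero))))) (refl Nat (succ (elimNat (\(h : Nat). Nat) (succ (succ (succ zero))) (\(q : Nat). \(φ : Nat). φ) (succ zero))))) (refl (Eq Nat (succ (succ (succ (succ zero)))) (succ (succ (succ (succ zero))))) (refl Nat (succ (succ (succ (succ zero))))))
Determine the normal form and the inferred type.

reduced normal form:
  refl (Eq (Eq Nat (succ (succ (succ (succ zero)))) (succ (succ (succ (succ zero))))) (refl Nat (succ (succ (succ (succ zero))))) (refl Nat (succ (succ (succ (succ zero)))))) (refl (Eq Nat (succ (succ (succ (succ zero)))) (succ (succ (succ (succ zero))))) (refl Nat (succ (succ (succ (succ zero))))))
type:
  Eq (Eq (Eq Nat (succ (succ (succ (succ zero)))) (succ (succ (succ (succ zero))))) (refl Nat (succ (succ (succ (succ zero))))) (refl Nat (succ (succ (succ (succ zero)))))) (refl (Eq Nat (succ (succ (succ (succ zero)))) (succ (succ (succ (succ zero))))) (refl Nat (succ (succ (succ (succ zero)))))) (refl (Eq Nat (succ (succ (succ (succ zero)))) (succ (succ (succ (succ zero))))) (refl Nat (succ (succ (succ (succ zero))))))
observation: 5 normal-order steps separate the term from its normal form.


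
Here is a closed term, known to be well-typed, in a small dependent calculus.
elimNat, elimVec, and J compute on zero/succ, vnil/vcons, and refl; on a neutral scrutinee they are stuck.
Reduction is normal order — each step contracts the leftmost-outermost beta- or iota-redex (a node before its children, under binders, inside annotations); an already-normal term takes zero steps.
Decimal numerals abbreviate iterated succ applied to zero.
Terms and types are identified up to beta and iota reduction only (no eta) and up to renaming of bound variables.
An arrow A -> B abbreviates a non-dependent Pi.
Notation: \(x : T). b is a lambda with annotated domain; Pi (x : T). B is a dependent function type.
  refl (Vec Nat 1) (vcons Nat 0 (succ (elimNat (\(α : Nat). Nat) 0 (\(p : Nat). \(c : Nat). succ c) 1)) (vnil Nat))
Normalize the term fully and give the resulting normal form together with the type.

normal form:
  refl (Vec Nat 1) (vcons Nat 0 2 (vnil Nat))
inferred type:
  Eq (Vec Nat 1) (vcons Nat 0 2 (vnil Nat)) (vcons Nat 0 2 (vnil Nat))
observation: contracting an elimNat iota-redex first, the term normalizes in 4 steps.


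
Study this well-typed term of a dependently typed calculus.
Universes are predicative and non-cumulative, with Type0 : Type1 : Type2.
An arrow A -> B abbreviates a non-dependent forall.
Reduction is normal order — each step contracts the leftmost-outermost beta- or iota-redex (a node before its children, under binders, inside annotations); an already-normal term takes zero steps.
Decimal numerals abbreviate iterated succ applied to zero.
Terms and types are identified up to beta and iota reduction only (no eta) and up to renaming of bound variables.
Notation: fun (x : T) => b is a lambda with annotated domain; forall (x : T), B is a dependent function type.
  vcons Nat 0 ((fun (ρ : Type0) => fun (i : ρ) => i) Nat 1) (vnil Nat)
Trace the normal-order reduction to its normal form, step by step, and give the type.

normal-order reduction sequence:
  vcons Nat 0 ((fun (ρ : Type0) => fun (i : ρ) => i) Nat 1) (vnil Nat)
  ~> vcons Nat 0 ((fun (ρ : Nat) => ρ) 1) (vnil Nat)
  ~> vcons Nat 0 1 (vnil Nat)
type:
  Vec Nat 1


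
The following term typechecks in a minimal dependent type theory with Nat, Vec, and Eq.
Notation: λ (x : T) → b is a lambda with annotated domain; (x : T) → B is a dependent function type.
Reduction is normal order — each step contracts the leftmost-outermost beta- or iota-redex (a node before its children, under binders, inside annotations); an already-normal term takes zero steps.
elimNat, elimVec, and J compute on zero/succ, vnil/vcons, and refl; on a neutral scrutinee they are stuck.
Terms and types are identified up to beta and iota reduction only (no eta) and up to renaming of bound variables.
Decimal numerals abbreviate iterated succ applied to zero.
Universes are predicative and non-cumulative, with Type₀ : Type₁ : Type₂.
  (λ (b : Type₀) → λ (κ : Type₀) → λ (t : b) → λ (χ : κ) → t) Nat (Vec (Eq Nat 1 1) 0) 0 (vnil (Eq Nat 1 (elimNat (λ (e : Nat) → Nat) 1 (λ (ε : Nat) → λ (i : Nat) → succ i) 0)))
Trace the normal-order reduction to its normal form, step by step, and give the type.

normal-order reduction:
  (λ (b : Type₀) → λ (κ : Type₀) → λ (t : b) → λ (χ : κ) → t) Nat (Vec (Eq Nat 1 1) 0) 0 (vnil (Eq Nat 1 (elimNat (λ (e : Nat) → Nat) 1 (λ (ε : Nat) → λ (i : Nat) → succ i) 0)))
  ~> (λ (b : Type₀) → λ (κ : Nat) → λ (t : b) → κ) (Vec (Eq Nat 1 1) 0) 0 (vnil (Eq Nat 1 (elimNat (λ (χ : Nat) → Nat) 1 (λ (e : Nat) → λ (ε : Nat) → succ ε) 0)))
  ~> (λ (b : Nat) → λ (κ : Vec (Eq Nat 1 1) 0) → b) 0 (vnil (Eq Nat 1 (elimNat (λ (t : Nat) → Nat) 1 (λ (χ : Nat) → λ (e : Nat) → succ e) 0)))
  ~> (λ (b : Vec (Eq Nat 1 1) 0) → 0) (vnil (Eq Nat 1 (elimNat (λ (κ : Nat) → Nat) 1 (λ (t : Nat) → λ (χ : Nat) → succ χ) 0)))
  ~> 0
the term's type:
  Nat


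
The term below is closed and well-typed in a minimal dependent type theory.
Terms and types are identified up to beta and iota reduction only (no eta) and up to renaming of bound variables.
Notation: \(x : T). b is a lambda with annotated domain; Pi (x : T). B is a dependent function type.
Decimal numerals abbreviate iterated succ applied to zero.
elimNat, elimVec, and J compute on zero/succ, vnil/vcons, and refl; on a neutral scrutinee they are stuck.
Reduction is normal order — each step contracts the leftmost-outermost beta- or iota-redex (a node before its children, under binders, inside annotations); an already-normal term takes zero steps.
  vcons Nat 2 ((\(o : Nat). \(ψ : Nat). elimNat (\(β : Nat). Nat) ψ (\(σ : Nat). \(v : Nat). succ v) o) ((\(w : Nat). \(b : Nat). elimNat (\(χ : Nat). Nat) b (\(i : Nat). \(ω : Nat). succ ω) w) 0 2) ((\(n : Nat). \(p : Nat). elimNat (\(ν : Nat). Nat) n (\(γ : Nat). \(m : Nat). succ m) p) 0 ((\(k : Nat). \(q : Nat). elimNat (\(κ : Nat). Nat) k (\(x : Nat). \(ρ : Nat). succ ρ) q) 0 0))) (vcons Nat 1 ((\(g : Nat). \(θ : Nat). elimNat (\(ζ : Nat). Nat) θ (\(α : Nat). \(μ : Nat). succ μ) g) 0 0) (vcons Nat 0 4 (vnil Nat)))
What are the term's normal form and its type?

reduced normal form:
  vcons Nat 2 2 (vcons Nat 1 0 (vcons Nat 0 4 (vnil Nat)))
inferred type:
  Vec Nat 3
observation: the leftmost-outermost redex is a beta-redex, and normalization takes 21 steps.


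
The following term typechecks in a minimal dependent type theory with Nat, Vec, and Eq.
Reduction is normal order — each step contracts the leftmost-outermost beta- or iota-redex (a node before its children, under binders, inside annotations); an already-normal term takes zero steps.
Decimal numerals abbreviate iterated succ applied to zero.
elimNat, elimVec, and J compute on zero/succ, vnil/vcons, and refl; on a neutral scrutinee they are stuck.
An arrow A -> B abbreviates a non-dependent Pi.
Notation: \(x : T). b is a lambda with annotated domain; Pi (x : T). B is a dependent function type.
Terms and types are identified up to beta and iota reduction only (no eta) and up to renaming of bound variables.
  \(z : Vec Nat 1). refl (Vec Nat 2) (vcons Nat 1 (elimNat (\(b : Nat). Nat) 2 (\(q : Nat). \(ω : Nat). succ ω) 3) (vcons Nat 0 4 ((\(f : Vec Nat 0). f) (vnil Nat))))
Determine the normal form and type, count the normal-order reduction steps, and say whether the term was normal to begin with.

resulting normal form:
  \(z : Vec Nat 1). refl (Vec Nat 2) (vcons Nat 1 5 (vcons Nat 0 4 (vnil Nat)))
inferred type:
  Vec Nat 1 -> Eq (Vec Nat 2) (vcons Nat 1 5 (vcons Nat 0 4 (vnil Nat))) (vcons Nat 1 5 (vcons Nat 0 4 (vnil Nat)))
normal-order step count: 11
already normal: no
first redex: an elimNat iota-redex


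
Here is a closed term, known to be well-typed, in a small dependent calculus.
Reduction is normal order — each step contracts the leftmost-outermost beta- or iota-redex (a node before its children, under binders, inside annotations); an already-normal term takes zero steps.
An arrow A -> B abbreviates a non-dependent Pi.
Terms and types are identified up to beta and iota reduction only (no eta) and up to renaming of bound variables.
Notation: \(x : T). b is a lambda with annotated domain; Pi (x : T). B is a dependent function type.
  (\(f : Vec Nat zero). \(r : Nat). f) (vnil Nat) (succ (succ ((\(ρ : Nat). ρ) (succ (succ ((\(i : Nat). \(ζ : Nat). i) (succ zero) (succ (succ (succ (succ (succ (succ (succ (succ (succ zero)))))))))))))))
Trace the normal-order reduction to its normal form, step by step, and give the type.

normal-order reduction sequence:
  (\(f : Vec Nat zero). \(r : Nat). f) (vnil Nat) (succ (succ ((\(ρ : Nat). ρ) (succ (succ ((\(i : Nat). \(ζ : Nat). i) (succ zero) (succ (succ (succ (succ (succ (succ (succ (succ (succ zero)))))))))))))))
  ~> (\(f : Nat). vnil Nat) (succ (succ ((\(r : Nat). r) (succ (succ ((\(ρ : Nat). \(i : Nat). ρ) (succ zero) (succ (succ (succ (succ (succ (succ (succ (succ (succ zero)))))))))))))))
  ~> vnil Nat
inferred type:
  Vec Nat zero


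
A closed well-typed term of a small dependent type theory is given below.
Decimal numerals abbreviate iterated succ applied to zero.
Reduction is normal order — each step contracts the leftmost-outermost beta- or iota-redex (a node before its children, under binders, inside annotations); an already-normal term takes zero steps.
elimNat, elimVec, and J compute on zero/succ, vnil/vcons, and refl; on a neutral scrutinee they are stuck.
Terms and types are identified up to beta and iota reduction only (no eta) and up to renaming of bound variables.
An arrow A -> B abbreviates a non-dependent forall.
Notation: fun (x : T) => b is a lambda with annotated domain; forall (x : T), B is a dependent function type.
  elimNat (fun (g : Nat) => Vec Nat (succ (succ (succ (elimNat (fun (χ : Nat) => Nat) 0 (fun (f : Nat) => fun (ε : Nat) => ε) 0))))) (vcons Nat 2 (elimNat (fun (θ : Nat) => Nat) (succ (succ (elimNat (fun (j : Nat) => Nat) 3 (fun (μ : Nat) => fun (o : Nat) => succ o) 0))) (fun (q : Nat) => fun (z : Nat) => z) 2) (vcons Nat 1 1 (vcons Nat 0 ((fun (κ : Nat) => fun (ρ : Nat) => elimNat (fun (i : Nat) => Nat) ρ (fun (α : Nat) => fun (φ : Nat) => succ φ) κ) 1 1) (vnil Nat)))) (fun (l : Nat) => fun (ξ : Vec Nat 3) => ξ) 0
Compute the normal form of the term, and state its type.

normal form:
  vcons Nat 2 5 (vcons Nat 1 1 (vcons Nat 0 2 (vnil Nat)))
type:
  Vec Nat 3


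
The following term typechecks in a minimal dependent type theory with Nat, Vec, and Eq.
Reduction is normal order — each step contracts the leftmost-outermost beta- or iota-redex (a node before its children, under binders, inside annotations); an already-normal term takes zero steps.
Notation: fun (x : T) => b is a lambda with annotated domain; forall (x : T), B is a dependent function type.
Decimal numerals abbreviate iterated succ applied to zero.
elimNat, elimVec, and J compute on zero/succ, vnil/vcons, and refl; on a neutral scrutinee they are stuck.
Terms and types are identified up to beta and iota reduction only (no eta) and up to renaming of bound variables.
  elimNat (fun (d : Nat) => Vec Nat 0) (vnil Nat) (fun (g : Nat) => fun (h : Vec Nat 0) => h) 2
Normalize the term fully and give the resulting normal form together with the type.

reduced normal form:
  vnil Nat
type:
  Vec Nat 0


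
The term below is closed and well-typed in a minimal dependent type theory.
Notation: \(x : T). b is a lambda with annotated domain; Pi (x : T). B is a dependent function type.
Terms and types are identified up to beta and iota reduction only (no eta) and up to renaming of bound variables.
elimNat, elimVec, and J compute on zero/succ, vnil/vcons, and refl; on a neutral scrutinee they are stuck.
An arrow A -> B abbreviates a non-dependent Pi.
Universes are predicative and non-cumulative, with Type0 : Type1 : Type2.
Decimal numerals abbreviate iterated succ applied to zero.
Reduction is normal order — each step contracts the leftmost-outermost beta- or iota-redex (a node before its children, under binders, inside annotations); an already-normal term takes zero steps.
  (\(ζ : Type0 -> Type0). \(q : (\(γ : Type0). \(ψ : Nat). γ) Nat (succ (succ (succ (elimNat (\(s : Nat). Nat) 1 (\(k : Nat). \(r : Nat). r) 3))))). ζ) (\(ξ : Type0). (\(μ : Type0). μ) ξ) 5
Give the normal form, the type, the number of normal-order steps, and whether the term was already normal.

resulting normal form:
  \(ζ : Type0). ζ
inferred type:
  Type0 -> Type0
normal-order step count: 3
already normal: no
first redex: a beta-redex


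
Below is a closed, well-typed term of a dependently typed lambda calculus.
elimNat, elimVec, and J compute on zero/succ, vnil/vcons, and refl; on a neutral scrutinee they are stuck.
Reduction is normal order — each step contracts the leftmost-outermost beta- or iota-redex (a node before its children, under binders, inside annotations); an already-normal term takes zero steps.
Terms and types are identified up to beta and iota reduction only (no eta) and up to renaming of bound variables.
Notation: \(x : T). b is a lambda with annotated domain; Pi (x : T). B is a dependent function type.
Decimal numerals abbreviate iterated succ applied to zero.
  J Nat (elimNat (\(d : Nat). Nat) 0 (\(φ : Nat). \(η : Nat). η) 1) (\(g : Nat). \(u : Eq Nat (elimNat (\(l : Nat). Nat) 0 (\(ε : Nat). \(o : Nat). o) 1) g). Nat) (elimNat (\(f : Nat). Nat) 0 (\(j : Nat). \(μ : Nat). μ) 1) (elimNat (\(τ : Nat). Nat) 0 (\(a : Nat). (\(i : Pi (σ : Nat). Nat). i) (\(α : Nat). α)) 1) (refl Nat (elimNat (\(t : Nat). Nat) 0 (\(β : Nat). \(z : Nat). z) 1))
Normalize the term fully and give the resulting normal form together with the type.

normal form:
  0
inferred type:
  Nat


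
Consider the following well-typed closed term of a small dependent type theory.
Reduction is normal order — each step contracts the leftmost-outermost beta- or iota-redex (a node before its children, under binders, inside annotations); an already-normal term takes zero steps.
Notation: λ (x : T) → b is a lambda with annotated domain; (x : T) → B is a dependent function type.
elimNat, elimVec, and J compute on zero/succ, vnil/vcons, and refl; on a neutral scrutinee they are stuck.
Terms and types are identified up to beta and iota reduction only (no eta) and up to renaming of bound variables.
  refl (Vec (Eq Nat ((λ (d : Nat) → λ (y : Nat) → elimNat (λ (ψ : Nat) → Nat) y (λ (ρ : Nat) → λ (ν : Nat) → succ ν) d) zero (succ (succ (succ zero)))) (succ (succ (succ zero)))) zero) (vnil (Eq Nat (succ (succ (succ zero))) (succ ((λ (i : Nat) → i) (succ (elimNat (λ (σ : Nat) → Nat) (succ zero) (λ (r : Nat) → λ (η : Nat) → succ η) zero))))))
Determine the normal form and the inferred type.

reduced normal form:
  refl (Vec (Eq Nat (succ (succ (succ zero))) (succ (succ (succ zero)))) zero) (vnil (Eq Nat (succ (succ (succ zero))) (succ (succ (succ zero)))))
type:
  Eq (Vec (Eq Nat (succ (succ (succ zero))) (succ (succ (succ zero)))) zero) (vnil (Eq Nat (succ (succ (succ zero))) (succ (succ (succ zero))))) (vnil (Eq Nat (succ (succ (succ zero))) (succ (succ (succ zero)))))


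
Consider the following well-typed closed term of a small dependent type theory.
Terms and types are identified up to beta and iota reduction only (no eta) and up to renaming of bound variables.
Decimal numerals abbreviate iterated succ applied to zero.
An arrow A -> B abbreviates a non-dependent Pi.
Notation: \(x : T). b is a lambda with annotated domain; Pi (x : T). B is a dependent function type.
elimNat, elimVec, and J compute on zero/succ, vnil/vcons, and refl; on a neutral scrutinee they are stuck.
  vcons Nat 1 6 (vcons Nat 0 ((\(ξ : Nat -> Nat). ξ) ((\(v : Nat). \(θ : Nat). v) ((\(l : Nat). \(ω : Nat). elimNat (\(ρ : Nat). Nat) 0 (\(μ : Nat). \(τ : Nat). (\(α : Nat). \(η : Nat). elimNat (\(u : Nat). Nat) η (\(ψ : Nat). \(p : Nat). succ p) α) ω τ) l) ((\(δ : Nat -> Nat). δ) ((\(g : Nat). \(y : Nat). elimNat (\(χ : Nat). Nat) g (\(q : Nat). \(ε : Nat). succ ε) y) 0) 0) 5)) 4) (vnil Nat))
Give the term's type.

the term's type:
  Vec Nat 2


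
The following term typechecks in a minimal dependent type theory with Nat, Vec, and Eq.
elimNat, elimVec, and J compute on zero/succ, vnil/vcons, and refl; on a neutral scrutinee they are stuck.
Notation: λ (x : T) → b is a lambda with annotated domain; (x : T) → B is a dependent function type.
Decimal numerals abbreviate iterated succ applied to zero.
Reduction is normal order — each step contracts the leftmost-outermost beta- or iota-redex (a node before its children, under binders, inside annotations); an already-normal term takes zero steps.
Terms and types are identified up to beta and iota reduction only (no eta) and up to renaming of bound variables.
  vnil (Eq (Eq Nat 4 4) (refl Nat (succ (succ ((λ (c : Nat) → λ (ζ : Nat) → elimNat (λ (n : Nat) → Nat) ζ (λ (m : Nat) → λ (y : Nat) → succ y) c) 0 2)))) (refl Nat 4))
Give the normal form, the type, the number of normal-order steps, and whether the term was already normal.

resulting normal form:
  vnil (Eq (Eq Nat 4 4) (refl Nat 4) (refl Nat 4))
type:
  Vec (Eq (Eq Nat 4 4) (refl Nat 4) (refl Nat 4)) 0
steps to reach normal form (normal order): 3
started in normal form: no
first contracted redex: a beta-redex


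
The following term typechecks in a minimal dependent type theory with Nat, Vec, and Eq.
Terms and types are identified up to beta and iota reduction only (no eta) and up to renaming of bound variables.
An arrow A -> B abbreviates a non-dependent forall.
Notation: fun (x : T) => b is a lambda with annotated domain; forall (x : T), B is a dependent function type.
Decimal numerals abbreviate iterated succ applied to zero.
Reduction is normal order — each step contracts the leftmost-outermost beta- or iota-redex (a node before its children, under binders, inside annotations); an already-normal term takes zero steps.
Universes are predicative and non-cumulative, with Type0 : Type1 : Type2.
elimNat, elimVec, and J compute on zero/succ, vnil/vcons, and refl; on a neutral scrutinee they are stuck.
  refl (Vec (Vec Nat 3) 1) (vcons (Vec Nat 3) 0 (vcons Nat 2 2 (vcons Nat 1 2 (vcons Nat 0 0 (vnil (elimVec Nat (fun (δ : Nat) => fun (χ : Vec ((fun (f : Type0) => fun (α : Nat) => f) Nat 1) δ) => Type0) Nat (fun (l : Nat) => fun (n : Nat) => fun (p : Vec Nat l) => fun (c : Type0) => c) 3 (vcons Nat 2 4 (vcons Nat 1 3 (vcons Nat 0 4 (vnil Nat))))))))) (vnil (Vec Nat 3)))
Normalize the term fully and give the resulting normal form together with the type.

normal form:
  refl (Vec (Vec Nat 3) 1) (vcons (Vec Nat 3) 0 (vcons Nat 2 2 (vcons Nat 1 2 (vcons Nat 0 0 (vnil Nat)))) (vnil (Vec Nat 3)))
type:
  Eq (Vec (Vec Nat 3) 1) (vcons (Vec Nat 3) 0 (vcons Nat 2 2 (vcons Nat 1 2 (vcons Nat 0 0 (vnil Nat)))) (vnil (Vec Nat 3))) (vcons (Vec Nat 3) 0 (vcons Nat 2 2 (vcons Nat 1 2 (vcons Nat 0 0 (vnil Nat)))) (vnil (Vec Nat 3)))
observation: reduction starts at an elimVec iota-redex, and 16 normal-order steps reach the normal form.


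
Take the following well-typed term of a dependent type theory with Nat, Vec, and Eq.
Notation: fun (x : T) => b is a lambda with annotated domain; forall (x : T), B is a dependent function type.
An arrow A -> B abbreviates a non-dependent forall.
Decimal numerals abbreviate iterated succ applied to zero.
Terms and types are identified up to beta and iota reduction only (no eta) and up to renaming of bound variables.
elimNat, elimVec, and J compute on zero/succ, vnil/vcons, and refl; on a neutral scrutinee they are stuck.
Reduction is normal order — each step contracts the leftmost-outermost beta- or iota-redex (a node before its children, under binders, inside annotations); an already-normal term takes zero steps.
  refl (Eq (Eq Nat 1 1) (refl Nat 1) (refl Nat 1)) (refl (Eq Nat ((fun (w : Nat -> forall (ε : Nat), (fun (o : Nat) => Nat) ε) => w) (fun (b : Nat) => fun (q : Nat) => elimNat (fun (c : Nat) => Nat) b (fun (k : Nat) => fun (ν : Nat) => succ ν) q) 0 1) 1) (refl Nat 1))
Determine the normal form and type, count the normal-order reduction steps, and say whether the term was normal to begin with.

normal form:
  refl (Eq (Eq Nat 1 1) (refl Nat 1) (refl Nat 1)) (refl (Eq Nat 1 1) (refl Nat 1))
the term's type:
  Eq (Eq (Eq Nat 1 1) (refl Nat 1) (refl Nat 1)) (refl (Eq Nat 1 1) (refl Nat 1)) (refl (Eq Nat 1 1) (refl Nat 1))
normal-order step count: 7
started in normal form: no
first contracted redex: a beta-redex


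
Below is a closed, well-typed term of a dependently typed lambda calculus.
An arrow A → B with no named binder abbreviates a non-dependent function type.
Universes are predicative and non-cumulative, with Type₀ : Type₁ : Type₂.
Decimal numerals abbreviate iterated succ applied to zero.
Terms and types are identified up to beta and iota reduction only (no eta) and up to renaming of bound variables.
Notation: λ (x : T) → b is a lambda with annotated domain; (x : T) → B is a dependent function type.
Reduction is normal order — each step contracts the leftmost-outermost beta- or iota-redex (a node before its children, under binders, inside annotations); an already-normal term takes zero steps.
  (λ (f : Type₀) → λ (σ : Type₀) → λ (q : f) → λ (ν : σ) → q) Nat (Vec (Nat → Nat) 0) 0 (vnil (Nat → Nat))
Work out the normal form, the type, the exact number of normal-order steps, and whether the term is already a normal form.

normal form:
  0
the term's type:
  Nat
steps to reach normal form (normal order): 4
started in normal form: no
first redex: a beta-redex
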